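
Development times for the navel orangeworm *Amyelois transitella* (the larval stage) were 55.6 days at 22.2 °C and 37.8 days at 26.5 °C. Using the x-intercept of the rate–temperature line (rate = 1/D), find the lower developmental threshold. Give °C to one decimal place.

13.1 °C

Equal thermal constants: D₁(T₁ − T_b) = D₂(T₂ − T_b).
55.6·(22.2 − T_b) = 37.8·(26.5 − T_b)
T_b = (55.6·22.2 − 37.8·26.5) / (55.6 − 37.8) = 232.62 / 17.8 = 13.069 °C ≈ 13.1 °C.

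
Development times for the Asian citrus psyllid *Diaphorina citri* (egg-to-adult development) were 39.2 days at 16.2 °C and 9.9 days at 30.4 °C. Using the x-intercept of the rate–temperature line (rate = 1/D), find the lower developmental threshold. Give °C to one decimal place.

Under the model K = D·(T − T_b), so D₁·(T₁ − T_b) = D₂·(T₂ − T_b).
39.2·(16.2 − T_b) = 9.9·(30.4 − T_b)
T_b = (39.2·16.2 − 9.9·30.4) / (39.2 − 9.9) = 334.08 / 29.3 = 11.402 °C ≈ 11.4 °C.

11.4 °C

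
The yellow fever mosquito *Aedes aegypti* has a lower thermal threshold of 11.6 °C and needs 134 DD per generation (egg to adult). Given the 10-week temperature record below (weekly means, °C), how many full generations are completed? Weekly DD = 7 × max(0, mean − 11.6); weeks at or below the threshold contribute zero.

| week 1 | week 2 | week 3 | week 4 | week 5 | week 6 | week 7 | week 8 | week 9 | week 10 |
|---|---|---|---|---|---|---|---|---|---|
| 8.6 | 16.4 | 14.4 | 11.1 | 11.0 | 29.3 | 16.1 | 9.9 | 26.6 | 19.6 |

2 generations

Weekly DD (7 × max(0, T̄ − 11.6)): 0.0, 33.6, 19.6, 0.0, 0.0, 123.9, 31.5, 0.0, 105.0, 56.0.
Season total = 369.6 DD.
Complete generations = ⌊369.6 / 134⌋ = 2.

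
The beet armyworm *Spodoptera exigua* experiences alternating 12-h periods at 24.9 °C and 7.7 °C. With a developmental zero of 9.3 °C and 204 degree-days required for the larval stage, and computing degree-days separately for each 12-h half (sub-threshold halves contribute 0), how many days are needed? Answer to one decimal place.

26.2 days

Day half: max(0, 24.9 − 9.3) × 0.5 = 15.6 × 0.5 = 7.80 DD.
Night half: max(0, 7.7 − 9.3) × 0.5 = 0.0 × 0.5 = 0.00 DD.
Per 24 h: 7.80 DD/day.
Duration = 204 / 7.80 = 26.154 ≈ 26.2 days.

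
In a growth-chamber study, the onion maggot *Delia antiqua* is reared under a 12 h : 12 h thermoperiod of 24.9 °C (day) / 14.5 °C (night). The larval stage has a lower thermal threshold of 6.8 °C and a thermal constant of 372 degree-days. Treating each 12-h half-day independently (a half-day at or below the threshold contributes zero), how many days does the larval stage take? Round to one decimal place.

Day half: max(0, 24.9 − 6.8) × 0.5 = 18.1 × 0.5 = 9.05 DD.
Night half: max(0, 14.5 − 6.8) × 0.5 = 7.7 × 0.5 = 3.85 DD.
Per 24 h: 12.90 DD/day.
Duration = 372 / 12.90 = 28.837 ≈ 28.8 days.

28.8 days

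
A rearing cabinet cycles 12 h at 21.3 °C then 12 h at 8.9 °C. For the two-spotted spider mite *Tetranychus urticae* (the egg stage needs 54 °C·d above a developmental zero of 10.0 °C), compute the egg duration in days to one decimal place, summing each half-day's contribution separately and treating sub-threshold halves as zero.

Day half: max(0, 21.3 − 10.0) × 0.5 = 11.3 × 0.5 = 5.65 DD.
Night half: max(0, 8.9 − 10.0) × 0.5 = 0.0 × 0.5 = 0.00 DD.
Per 24 h: 5.65 DD/day.
Duration = 54 / 5.65 = 9.558 ≈ 9.6 days.

9.6 days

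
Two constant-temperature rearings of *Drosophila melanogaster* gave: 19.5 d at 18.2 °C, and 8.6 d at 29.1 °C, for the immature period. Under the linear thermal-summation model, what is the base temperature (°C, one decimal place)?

Under the model K = D·(T − T_b), so D₁·(T₁ − T_b) = D₂·(T₂ − T_b).
19.5·(18.2 − T_b) = 8.6·(29.1 − T_b)
T_b = (19.5·18.2 − 8.6·29.1) / (19.5 − 8.6) = 104.64 / 10.9 = 9.600 °C ≈ 9.6 °C.

9.6 °C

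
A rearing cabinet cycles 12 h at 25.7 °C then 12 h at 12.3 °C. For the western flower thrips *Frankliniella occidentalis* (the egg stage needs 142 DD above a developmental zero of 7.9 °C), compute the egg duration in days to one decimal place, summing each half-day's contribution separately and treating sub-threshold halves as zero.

12.8 days

Day half: max(0, 25.7 − 7.9) × 0.5 = 17.8 × 0.5 = 8.90 DD.
Night half: max(0, 12.3 − 7.9) × 0.5 = 4.4 × 0.5 = 2.20 DD.
Per 24 h: 11.10 DD/day.
Duration = 142 / 11.10 = 12.793 ≈ 12.8 days.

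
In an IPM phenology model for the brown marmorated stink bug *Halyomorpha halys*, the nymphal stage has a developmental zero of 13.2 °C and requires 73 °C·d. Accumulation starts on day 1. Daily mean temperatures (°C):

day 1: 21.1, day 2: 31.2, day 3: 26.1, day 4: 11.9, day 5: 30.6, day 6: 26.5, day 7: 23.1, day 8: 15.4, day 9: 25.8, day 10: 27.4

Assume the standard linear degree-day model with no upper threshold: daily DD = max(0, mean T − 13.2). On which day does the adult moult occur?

day 7

Daily DD above 13.2 °C: 7.9, 18.0, 12.9, 0.0, 17.4, 13.3, 9.9, 2.2, 12.6, 14.2.
Cumulative: 7.9, 25.9, 38.8, 38.8, 56.2, 69.5, 79.4, 81.6, 94.2, 108.4.
The total first reaches 73 DD on day 7.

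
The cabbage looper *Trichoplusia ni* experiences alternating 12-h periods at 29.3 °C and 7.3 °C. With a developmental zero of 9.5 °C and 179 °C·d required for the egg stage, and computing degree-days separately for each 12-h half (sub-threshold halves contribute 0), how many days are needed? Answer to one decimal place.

18.1 days

Day half: max(0, 29.3 − 9.5) × 0.5 = 19.8 × 0.5 = 9.90 DD.
Night half: max(0, 7.3 − 9.5) × 0.5 = 0.0 × 0.5 = 0.00 DD.
Per 24 h: 9.90 DD/day.
Duration = 179 / 9.90 = 18.081 ≈ 18.1 days.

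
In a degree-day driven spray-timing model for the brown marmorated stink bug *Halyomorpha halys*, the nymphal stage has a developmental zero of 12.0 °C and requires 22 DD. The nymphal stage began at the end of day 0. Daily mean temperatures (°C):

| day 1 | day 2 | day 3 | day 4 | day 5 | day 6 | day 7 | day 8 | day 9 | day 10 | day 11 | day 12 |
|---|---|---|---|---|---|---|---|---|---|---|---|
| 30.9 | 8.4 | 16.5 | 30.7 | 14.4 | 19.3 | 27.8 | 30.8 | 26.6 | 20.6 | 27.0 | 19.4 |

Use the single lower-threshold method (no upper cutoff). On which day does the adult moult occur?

Daily DD above 12.0 °C: 18.9, 0.0, 4.5, 18.7, 2.4, 7.3, 15.8, 18.8, 14.6, 8.6, 15.0, 7.4.
Cumulative: 18.9, 18.9, 23.4, 42.1, 44.5, 51.8, 67.6, 86.4, 101.0, 109.6, 124.6, 132.0.
The total first reaches 22 DD on day 3.

day 3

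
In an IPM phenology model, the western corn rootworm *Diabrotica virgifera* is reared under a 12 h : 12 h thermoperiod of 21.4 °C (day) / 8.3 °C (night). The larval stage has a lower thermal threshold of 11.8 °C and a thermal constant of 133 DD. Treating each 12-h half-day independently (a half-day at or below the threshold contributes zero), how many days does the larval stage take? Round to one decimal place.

27.7 days

Day half: max(0, 21.4 − 11.8) × 0.5 = 9.6 × 0.5 = 4.80 DD.
Night half: max(0, 8.3 − 11.8) × 0.5 = 0.0 × 0.5 = 0.00 DD.
Per 24 h: 4.80 DD/day.
Duration = 133 / 4.80 = 27.708 ≈ 27.7 days.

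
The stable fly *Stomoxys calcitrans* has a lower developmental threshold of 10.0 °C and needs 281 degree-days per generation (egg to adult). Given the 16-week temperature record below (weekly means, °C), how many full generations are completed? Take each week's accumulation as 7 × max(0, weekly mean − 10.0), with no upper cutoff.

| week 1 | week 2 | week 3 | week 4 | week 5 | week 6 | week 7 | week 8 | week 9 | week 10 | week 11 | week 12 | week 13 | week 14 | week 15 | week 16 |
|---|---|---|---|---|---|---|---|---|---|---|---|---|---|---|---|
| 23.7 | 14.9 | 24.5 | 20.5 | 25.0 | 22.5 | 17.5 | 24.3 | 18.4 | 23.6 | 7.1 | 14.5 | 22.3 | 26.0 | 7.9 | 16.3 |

3 generations

Weekly DD (7 × max(0, T̄ − 10.0)): 95.9, 34.3, 101.5, 73.5, 105.0, 87.5, 52.5, 100.1, 58.8, 95.2, 0.0, 31.5, 86.1, 112.0, 0.0, 44.1.
Season total = 1078.0 DD.
Complete generations = ⌊1078.0 / 281⌋ = 3.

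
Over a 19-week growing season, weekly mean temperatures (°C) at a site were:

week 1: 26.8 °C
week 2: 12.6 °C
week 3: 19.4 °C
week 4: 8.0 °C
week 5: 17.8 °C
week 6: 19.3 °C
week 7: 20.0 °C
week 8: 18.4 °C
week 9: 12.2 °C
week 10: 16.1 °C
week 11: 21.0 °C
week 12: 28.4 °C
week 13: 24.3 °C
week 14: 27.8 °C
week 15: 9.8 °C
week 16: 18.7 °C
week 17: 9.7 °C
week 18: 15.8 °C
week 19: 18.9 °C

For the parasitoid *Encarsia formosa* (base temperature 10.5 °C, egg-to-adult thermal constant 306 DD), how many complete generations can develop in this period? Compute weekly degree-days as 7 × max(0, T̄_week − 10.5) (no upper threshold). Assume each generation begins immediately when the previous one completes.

Weekly DD (7 × max(0, T̄ − 10.5)): 114.1, 14.7, 62.3, 0.0, 51.1, 61.6, 66.5, 55.3, 11.9, 39.2, 73.5, 125.3, 96.6, 121.1, 0.0, 57.4, 0.0, 37.1, 58.8.
Season total = 1046.5 DD.
Complete generations = ⌊1046.5 / 306⌋ = 3.

3 generations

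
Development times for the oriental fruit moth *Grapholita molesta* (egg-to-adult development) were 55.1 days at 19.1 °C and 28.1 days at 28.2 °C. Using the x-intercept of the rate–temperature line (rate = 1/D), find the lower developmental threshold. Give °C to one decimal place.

Equal thermal constants: D₁(T₁ − T_b) = D₂(T₂ − T_b).
55.1·(19.1 − T_b) = 28.1·(28.2 − T_b)
T_b = (55.1·19.1 − 28.1·28.2) / (55.1 − 28.1) = 259.99 / 27.0 = 9.629 °C ≈ 9.6 °C.

9.6 °C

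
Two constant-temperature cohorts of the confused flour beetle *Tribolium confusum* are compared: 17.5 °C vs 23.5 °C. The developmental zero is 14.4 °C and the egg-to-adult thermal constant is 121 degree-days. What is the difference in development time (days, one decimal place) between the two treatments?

25.7 days

At 17.5 °C: 121 / (17.5 − 14.4) = 121 / 3.1 = 39.032 d.
At 23.5 °C: 121 / (23.5 − 14.4) = 121 / 9.1 = 13.297 d.
Difference = |39.032 − 13.297| = 25.736 ≈ 25.7 days.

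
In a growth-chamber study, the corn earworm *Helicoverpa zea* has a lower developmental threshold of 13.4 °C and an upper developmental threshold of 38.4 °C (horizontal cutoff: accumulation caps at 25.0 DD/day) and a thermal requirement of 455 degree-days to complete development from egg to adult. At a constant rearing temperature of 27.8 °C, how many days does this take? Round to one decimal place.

31.6 days

Daily accumulation = 27.8 − 13.4 = 14.4 DD/day.
Duration = 455 / 14.4 = 31.597 ≈ 31.6 days.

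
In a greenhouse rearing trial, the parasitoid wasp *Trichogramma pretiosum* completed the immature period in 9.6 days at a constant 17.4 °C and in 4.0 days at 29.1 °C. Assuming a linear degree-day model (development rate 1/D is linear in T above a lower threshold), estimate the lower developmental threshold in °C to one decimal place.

Under the model K = D·(T − T_b), so D₁·(T₁ − T_b) = D₂·(T₂ − T_b).
9.6·(17.4 − T_b) = 4.0·(29.1 − T_b)
T_b = (9.6·17.4 − 4.0·29.1) / (9.6 − 4.0) = 50.64 / 5.6 = 9.043 °C ≈ 9.0 °C.

9.0 °C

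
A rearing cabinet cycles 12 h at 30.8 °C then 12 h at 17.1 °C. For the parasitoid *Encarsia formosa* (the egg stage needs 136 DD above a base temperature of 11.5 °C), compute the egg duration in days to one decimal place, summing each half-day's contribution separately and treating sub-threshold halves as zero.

10.9 days

Day half: max(0, 30.8 − 11.5) × 0.5 = 19.3 × 0.5 = 9.65 DD.
Night half: max(0, 17.1 − 11.5) × 0.5 = 5.6 × 0.5 = 2.80 DD.
Per 24 h: 12.45 DD/day.
Duration = 136 / 12.45 = 10.924 ≈ 10.9 days.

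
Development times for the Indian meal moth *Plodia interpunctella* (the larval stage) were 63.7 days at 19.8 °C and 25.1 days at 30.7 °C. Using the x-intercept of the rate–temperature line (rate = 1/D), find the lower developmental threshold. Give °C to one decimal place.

Under the model K = D·(T − T_b), so D₁·(T₁ − T_b) = D₂·(T₂ − T_b).
63.7·(19.8 − T_b) = 25.1·(30.7 − T_b)
T_b = (63.7·19.8 − 25.1·30.7) / (63.7 − 25.1) = 490.69 / 38.6 = 12.712 °C ≈ 12.7 °C.

12.7 °C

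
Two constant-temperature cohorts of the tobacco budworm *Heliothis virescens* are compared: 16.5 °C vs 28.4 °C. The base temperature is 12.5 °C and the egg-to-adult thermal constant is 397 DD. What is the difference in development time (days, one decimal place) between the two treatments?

74.3 days

At 16.5 °C: 397 / (16.5 − 12.5) = 397 / 4.0 = 99.250 d.
At 28.4 °C: 397 / (28.4 − 12.5) = 397 / 15.9 = 24.969 d.
Difference = |99.250 − 24.969| = 74.281 ≈ 74.3 days.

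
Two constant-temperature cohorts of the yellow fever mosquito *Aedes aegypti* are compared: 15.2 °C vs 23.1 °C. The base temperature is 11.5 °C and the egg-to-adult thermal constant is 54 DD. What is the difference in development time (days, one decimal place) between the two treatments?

9.9 days

At 15.2 °C: 54 / (15.2 − 11.5) = 54 / 3.7 = 14.595 d.
At 23.1 °C: 54 / (23.1 − 11.5) = 54 / 11.6 = 4.655 d.
Difference = |14.595 − 4.655| = 9.939 ≈ 9.9 days.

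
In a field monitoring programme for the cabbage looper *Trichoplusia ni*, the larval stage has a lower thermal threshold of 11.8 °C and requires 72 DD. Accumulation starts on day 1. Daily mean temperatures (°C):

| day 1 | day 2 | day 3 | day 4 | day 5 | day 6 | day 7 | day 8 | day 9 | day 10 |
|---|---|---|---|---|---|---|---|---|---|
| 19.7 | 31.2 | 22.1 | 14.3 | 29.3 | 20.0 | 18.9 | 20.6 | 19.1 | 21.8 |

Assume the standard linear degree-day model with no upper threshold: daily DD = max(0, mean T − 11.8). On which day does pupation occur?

Daily DD above 11.8 °C: 7.9, 19.4, 10.3, 2.5, 17.5, 8.2, 7.1, 8.8, 7.3, 10.0.
Cumulative: 7.9, 27.3, 37.6, 40.1, 57.6, 65.8, 72.9, 81.7, 89.0, 99.0.
The total first reaches 72 DD on day 7.

day 7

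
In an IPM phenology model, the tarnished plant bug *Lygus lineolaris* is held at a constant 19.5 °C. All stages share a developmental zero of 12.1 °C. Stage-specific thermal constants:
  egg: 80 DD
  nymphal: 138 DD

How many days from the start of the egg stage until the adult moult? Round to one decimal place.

Daily accumulation at 19.5 °C = 19.5 − 12.1 = 7.4 DD/day.
Total K = 80 + 138 = 218 DD.
Total duration = 218 / 7.4 = 29.459 ≈ 29.5 days.

29.5 days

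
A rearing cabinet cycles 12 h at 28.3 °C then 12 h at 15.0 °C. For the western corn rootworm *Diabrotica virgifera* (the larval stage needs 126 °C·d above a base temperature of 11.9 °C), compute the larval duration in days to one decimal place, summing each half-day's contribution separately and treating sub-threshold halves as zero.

12.9 days

Day half: max(0, 28.3 − 11.9) × 0.5 = 16.4 × 0.5 = 8.20 DD.
Night half: max(0, 15.0 − 11.9) × 0.5 = 3.1 × 0.5 = 1.55 DD.
Per 24 h: 9.75 DD/day.
Duration = 126 / 9.75 = 12.923 ≈ 12.9 days.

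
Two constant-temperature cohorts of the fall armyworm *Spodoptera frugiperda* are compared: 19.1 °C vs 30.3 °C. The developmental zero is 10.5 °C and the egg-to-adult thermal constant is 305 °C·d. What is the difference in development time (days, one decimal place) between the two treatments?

20.1 days

At 19.1 °C: 305 / (19.1 − 10.5) = 305 / 8.6 = 35.465 d.
At 30.3 °C: 305 / (30.3 − 10.5) = 305 / 19.8 = 15.404 d.
Difference = |35.465 − 15.404| = 20.061 ≈ 20.1 days.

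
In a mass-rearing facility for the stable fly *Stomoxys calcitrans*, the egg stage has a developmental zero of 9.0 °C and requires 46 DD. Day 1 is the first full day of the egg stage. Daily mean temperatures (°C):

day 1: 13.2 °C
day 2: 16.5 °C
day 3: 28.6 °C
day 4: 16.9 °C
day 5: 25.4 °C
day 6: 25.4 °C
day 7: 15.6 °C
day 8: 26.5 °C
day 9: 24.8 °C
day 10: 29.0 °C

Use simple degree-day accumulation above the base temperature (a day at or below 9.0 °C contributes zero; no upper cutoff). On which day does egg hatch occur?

Daily DD above 9.0 °C: 4.2, 7.5, 19.6, 7.9, 16.4, 16.4, 6.6, 17.5, 15.8, 20.0.
Cumulative: 4.2, 11.7, 31.3, 39.2, 55.6, 72.0, 78.6, 96.1, 111.9, 131.9.
The total first reaches 46 DD on day 5.

day 5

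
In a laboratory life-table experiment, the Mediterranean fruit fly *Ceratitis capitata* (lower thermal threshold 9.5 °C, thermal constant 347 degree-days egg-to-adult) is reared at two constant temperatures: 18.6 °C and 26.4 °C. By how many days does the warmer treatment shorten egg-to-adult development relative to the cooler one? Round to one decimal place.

17.6 days

At 18.6 °C: 347 / (18.6 − 9.5) = 347 / 9.1 = 38.132 d.
At 26.4 °C: 347 / (26.4 − 9.5) = 347 / 16.9 = 20.533 d.
Difference = |38.132 − 20.533| = 17.599 ≈ 17.6 days.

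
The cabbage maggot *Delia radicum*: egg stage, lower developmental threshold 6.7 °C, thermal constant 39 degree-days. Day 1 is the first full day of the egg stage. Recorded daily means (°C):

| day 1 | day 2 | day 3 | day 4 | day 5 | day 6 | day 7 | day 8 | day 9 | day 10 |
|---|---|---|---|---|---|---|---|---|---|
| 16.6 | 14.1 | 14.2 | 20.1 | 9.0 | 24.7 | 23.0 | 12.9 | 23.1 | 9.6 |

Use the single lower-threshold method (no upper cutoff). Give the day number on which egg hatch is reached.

day 5

Daily DD above 6.7 °C: 9.9, 7.4, 7.5, 13.4, 2.3, 18.0, 16.3, 6.2, 16.4, 2.9.
Cumulative: 9.9, 17.3, 24.8, 38.2, 40.5, 58.5, 74.8, 81.0, 97.4, 100.3.
The total first reaches 39 DD on day 5.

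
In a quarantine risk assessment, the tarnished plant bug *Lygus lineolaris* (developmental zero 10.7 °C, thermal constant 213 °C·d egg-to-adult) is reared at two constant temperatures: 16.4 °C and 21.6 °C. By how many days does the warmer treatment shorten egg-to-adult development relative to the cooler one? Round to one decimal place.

At 16.4 °C: 213 / (16.4 − 10.7) = 213 / 5.7 = 37.368 d.
At 21.6 °C: 213 / (21.6 − 10.7) = 213 / 10.9 = 19.541 d.
Difference = |37.368 − 19.541| = 17.827 ≈ 17.8 days.

17.8 days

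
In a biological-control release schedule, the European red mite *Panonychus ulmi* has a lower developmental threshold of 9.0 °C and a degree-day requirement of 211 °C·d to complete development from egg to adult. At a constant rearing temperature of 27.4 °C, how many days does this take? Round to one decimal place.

Daily accumulation = 27.4 − 9.0 = 18.4 DD/day.
Duration = 211 / 18.4 = 11.467 ≈ 11.5 days.

11.5 days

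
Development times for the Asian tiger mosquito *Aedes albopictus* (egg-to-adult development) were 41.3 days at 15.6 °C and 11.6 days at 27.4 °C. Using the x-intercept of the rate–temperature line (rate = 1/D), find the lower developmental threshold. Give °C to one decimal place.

11.0 °C

Linear rate model ⇒ the product D·(T − T_b) is constant across temperatures.
41.3·(15.6 − T_b) = 11.6·(27.4 − T_b)
T_b = (41.3·15.6 − 11.6·27.4) / (41.3 − 11.6) = 326.44 / 29.7 = 10.991 °C ≈ 11.0 °C.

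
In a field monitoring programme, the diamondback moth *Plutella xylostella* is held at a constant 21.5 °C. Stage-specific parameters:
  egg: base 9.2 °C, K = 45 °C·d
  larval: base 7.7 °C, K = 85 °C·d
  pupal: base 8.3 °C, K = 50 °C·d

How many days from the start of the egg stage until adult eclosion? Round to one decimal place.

egg: 45 / (21.5 − 9.2) = 45 / 12.3 = 3.659 d.
larval: 85 / (21.5 − 7.7) = 85 / 13.8 = 6.159 d.
pupal: 50 / (21.5 − 8.3) = 50 / 13.2 = 3.788 d.
Sum = 13.606 ≈ 13.6 days.

13.6 days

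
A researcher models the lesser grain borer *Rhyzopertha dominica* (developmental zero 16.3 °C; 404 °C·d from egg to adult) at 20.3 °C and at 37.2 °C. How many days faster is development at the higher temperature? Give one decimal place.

At 20.3 °C: 404 / (20.3 − 16.3) = 404 / 4.0 = 101.000 d.
At 37.2 °C: 404 / (37.2 − 16.3) = 404 / 20.9 = 19.330 d.
Difference = |101.000 − 19.330| = 81.670 ≈ 81.7 days.

81.7 days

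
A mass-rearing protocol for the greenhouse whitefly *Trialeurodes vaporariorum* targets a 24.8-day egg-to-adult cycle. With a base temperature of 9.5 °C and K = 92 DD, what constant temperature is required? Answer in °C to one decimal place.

13.2 °C

Required daily accumulation = 92 / 24.8 = 3.710 DD/day.
T = T_base + 3.710 = 9.5 + 3.710 = 13.210 ≈ 13.2 °C.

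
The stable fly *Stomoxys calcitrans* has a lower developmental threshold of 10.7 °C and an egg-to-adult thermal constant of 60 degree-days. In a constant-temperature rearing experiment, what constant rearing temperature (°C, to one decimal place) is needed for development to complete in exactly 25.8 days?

Required daily accumulation = 60 / 25.8 = 2.326 DD/day.
T = T_base + 2.326 = 10.7 + 2.326 = 13.026 ≈ 13.0 °C.

13.0 °C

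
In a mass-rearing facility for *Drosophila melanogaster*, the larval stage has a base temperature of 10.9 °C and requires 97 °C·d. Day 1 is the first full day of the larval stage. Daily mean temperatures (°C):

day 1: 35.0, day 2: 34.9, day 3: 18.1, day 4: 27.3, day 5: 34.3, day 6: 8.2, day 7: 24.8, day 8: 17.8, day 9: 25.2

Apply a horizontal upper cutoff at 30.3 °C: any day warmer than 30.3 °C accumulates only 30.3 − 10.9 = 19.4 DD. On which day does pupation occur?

day 8

Daily DD above 10.9 °C (capped at 19.4): 19.4, 19.4, 7.2, 16.4, 19.4, 0.0, 13.9, 6.9, 14.3.
Cumulative: 19.4, 38.8, 46.0, 62.4, 81.8, 81.8, 95.7, 102.6, 116.9.
The total first reaches 97 DD on day 8.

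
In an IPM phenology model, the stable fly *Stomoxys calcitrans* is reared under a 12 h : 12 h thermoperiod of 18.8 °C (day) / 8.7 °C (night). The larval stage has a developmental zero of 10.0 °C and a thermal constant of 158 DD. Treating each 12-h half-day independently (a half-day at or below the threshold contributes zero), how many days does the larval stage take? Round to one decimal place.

Day half: max(0, 18.8 − 10.0) × 0.5 = 8.8 × 0.5 = 4.40 DD.
Night half: max(0, 8.7 − 10.0) × 0.5 = 0.0 × 0.5 = 0.00 DD.
Per 24 h: 4.40 DD/day.
Duration = 158 / 4.40 = 35.909 ≈ 35.9 days.

35.9 days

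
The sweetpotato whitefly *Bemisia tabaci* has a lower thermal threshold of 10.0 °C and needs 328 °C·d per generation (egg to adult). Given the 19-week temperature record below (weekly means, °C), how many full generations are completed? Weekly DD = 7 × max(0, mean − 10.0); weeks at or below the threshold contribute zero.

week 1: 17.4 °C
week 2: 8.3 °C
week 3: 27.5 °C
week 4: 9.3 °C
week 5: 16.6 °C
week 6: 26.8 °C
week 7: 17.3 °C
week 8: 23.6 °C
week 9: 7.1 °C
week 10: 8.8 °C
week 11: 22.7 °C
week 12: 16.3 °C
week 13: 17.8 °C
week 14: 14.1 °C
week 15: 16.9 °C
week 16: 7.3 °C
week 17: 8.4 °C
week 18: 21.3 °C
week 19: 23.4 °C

Weekly DD (7 × max(0, T̄ − 10.0)): 51.8, 0.0, 122.5, 0.0, 46.2, 117.6, 51.1, 95.2, 0.0, 0.0, 88.9, 44.1, 54.6, 28.7, 48.3, 0.0, 0.0, 79.1, 93.8.
Season total = 921.9 DD.
Complete generations = ⌊921.9 / 328⌋ = 2.

2 generations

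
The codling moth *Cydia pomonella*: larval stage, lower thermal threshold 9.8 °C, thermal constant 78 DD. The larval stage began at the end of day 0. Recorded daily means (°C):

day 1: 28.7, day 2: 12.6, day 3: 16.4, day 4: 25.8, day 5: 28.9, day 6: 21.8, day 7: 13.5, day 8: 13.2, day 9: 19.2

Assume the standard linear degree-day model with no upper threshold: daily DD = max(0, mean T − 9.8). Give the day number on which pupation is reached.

day 7

Daily DD above 9.8 °C: 18.9, 2.8, 6.6, 16.0, 19.1, 12.0, 3.7, 3.4, 9.4.
Cumulative: 18.9, 21.7, 28.3, 44.3, 63.4, 75.4, 79.1, 82.5, 91.9.
The total first reaches 78 DD on day 7.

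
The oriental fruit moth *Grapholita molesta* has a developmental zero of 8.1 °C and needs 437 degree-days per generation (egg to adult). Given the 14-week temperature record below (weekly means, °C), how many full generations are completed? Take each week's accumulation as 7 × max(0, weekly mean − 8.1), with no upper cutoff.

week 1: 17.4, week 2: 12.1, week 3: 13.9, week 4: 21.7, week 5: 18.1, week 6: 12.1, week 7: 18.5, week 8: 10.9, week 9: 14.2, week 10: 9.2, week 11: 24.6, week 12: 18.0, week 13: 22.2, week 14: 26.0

2 generations

Weekly DD (7 × max(0, T̄ − 8.1)): 65.1, 28.0, 40.6, 95.2, 70.0, 28.0, 72.8, 19.6, 42.7, 7.7, 115.5, 69.3, 98.7, 125.3.
Season total = 878.5 DD.
Complete generations = ⌊878.5 / 437⌋ = 2.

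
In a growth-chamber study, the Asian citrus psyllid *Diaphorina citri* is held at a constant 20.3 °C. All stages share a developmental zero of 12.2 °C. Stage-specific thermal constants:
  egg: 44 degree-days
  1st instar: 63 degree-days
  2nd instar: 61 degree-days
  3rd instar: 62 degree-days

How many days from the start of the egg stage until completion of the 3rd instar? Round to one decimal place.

Daily accumulation at 20.3 °C = 20.3 − 12.2 = 8.1 DD/day.
Total K = 44 + 63 + 61 + 62 = 230 DD.
Total duration = 230 / 8.1 = 28.395 ≈ 28.4 days.

28.4 days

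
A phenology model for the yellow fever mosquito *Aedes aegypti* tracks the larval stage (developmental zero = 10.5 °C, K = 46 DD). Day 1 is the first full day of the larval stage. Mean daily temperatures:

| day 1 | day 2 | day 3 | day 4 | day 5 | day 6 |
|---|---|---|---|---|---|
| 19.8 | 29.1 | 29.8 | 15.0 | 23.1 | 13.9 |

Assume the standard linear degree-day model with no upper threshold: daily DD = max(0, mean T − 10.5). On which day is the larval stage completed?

Daily DD above 10.5 °C: 9.3, 18.6, 19.3, 4.5, 12.6, 3.4.
Cumulative: 9.3, 27.9, 47.2, 51.7, 64.3, 67.7.
The total first reaches 46 DD on day 3.

day 3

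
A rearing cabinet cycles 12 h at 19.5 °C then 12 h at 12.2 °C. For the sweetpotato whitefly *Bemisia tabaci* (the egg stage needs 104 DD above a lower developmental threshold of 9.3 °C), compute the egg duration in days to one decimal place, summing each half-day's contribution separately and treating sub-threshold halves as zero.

Day half: max(0, 19.5 − 9.3) × 0.5 = 10.2 × 0.5 = 5.10 DD.
Night half: max(0, 12.2 − 9.3) × 0.5 = 2.9 × 0.5 = 1.45 DD.
Per 24 h: 6.55 DD/day.
Duration = 104 / 6.55 = 15.878 ≈ 15.9 days.

15.9 days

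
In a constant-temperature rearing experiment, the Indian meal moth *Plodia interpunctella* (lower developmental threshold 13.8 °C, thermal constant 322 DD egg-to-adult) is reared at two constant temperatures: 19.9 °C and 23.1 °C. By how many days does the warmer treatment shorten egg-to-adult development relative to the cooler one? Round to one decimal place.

18.2 days

At 19.9 °C: 322 / (19.9 − 13.8) = 322 / 6.1 = 52.787 d.
At 23.1 °C: 322 / (23.1 − 13.8) = 322 / 9.3 = 34.624 d.
Difference = |52.787 − 34.624| = 18.163 ≈ 18.2 days.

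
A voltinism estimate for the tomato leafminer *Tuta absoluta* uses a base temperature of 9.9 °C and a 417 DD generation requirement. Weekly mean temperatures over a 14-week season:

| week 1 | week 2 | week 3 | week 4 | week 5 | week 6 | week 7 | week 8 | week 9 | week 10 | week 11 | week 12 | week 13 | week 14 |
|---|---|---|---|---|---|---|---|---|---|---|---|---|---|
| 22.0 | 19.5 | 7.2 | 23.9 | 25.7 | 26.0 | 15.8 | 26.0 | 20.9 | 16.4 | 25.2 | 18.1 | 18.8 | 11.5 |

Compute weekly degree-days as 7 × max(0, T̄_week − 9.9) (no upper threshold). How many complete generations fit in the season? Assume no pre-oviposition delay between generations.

Weekly DD (7 × max(0, T̄ − 9.9)): 84.7, 67.2, 0.0, 98.0, 110.6, 112.7, 41.3, 112.7, 77.0, 45.5, 107.1, 57.4, 62.3, 11.2.
Season total = 987.7 DD.
Complete generations = ⌊987.7 / 417⌋ = 2.

2 generations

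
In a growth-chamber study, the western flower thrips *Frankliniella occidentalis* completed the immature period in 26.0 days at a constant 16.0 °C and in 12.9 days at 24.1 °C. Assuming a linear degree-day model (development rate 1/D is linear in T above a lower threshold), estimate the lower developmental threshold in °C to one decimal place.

8.0 °C

Linear rate model ⇒ the product D·(T − T_b) is constant across temperatures.
26.0·(16.0 − T_b) = 12.9·(24.1 − T_b)
T_b = (26.0·16.0 − 12.9·24.1) / (26.0 − 12.9) = 105.11 / 13.1 = 8.024 °C ≈ 8.0 °C.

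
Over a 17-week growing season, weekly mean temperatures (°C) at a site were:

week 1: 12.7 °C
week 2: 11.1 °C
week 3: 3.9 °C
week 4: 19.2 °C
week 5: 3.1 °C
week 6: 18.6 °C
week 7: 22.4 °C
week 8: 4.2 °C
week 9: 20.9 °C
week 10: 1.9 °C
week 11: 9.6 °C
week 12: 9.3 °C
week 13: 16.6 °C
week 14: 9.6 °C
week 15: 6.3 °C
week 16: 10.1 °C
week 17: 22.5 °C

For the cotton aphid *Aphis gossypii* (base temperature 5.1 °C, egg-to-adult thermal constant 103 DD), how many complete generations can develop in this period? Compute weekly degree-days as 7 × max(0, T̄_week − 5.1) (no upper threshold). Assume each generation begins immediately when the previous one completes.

8 generations

Weekly DD (7 × max(0, T̄ − 5.1)): 53.2, 42.0, 0.0, 98.7, 0.0, 94.5, 121.1, 0.0, 110.6, 0.0, 31.5, 29.4, 80.5, 31.5, 8.4, 35.0, 121.8.
Season total = 858.2 DD.
Complete generations = ⌊858.2 / 103⌋ = 8.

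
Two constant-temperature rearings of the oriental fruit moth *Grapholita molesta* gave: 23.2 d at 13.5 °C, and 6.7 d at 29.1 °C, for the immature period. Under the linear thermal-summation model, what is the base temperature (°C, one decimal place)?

7.2 °C

Linear rate model ⇒ the product D·(T − T_b) is constant across temperatures.
23.2·(13.5 − T_b) = 6.7·(29.1 − T_b)
T_b = (23.2·13.5 − 6.7·29.1) / (23.2 − 6.7) = 118.23 / 16.5 = 7.165 °C ≈ 7.2 °C.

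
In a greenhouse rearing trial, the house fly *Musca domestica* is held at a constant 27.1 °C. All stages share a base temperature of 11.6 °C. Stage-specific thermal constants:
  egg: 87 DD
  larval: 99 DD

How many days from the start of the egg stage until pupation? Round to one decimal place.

12.0 days

Daily accumulation at 27.1 °C = 27.1 − 11.6 = 15.5 DD/day.
Total K = 87 + 99 = 186 DD.
Total duration = 186 / 15.5 = 12.000 ≈ 12.0 days.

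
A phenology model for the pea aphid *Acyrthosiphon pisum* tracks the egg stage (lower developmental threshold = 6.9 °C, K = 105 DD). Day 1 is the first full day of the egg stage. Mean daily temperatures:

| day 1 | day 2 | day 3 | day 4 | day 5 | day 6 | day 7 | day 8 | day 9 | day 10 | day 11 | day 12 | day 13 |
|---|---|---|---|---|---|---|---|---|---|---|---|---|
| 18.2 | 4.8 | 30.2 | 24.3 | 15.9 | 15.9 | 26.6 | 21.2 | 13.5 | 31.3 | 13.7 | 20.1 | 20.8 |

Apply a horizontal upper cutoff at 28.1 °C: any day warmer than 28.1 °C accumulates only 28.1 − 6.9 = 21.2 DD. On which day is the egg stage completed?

day 9

Daily DD above 6.9 °C (capped at 21.2): 11.3, 0.0, 21.2, 17.4, 9.0, 9.0, 19.7, 14.3, 6.6, 21.2, 6.8, 13.2, 13.9.
Cumulative: 11.3, 11.3, 32.5, 49.9, 58.9, 67.9, 87.6, 101.9, 108.5, 129.7, 136.5, 149.7, 163.6.
The total first reaches 105 DD on day 9.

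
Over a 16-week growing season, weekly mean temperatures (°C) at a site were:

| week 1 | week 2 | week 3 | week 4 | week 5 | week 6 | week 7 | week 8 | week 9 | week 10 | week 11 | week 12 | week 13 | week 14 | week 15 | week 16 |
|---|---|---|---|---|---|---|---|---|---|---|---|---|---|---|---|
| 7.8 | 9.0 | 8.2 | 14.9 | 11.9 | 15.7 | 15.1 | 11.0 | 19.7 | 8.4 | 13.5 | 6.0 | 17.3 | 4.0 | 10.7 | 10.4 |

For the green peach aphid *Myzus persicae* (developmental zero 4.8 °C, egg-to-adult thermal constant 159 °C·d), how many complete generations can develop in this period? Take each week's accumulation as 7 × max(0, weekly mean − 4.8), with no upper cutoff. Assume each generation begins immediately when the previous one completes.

Weekly DD (7 × max(0, T̄ − 4.8)): 21.0, 29.4, 23.8, 70.7, 49.7, 76.3, 72.1, 43.4, 104.3, 25.2, 60.9, 8.4, 87.5, 0.0, 41.3, 39.2.
Season total = 753.2 DD.
Complete generations = ⌊753.2 / 159⌋ = 4.

4 generations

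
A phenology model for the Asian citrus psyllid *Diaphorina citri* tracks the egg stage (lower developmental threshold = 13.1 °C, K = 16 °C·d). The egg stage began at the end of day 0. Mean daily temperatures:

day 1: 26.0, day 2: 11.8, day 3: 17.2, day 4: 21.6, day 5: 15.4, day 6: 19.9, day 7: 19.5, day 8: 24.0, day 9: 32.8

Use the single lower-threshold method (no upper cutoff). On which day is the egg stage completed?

day 3

Daily DD above 13.1 °C: 12.9, 0.0, 4.1, 8.5, 2.3, 6.8, 6.4, 10.9, 19.7.
Cumulative: 12.9, 12.9, 17.0, 25.5, 27.8, 34.6, 41.0, 51.9, 71.6.
The total first reaches 16 DD on day 3.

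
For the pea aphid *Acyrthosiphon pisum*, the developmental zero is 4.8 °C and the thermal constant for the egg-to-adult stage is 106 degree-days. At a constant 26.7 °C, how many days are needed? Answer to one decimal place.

Daily accumulation = 26.7 − 4.8 = 21.9 DD/day.
Duration = 106 / 21.9 = 4.840 ≈ 4.8 days.

4.8 days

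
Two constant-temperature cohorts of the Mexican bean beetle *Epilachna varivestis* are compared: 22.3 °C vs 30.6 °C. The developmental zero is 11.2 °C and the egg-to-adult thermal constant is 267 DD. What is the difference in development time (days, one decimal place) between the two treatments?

10.3 days

At 22.3 °C: 267 / (22.3 − 11.2) = 267 / 11.1 = 24.054 d.
At 30.6 °C: 267 / (30.6 − 11.2) = 267 / 19.4 = 13.763 d.
Difference = |24.054 − 13.763| = 10.291 ≈ 10.3 days.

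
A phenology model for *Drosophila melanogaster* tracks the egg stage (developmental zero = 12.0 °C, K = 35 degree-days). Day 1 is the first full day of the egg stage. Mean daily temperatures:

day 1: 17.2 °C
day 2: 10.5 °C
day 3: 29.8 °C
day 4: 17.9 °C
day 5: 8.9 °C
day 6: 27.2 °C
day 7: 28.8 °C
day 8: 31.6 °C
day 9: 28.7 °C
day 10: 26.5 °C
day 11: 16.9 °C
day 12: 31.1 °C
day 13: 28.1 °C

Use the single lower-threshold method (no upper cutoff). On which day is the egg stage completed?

Daily DD above 12.0 °C: 5.2, 0.0, 17.8, 5.9, 0.0, 15.2, 16.8, 19.6, 16.7, 14.5, 4.9, 19.1, 16.1.
Cumulative: 5.2, 5.2, 23.0, 28.9, 28.9, 44.1, 60.9, 80.5, 97.2, 111.7, 116.6, 135.7, 151.8.
The total first reaches 35 DD on day 6.

day 6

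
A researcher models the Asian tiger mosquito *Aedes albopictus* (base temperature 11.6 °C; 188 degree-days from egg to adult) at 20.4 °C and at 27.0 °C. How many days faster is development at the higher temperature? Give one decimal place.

At 20.4 °C: 188 / (20.4 − 11.6) = 188 / 8.8 = 21.364 d.
At 27.0 °C: 188 / (27.0 − 11.6) = 188 / 15.4 = 12.208 d.
Difference = |21.364 − 12.208| = 9.156 ≈ 9.2 days.

9.2 days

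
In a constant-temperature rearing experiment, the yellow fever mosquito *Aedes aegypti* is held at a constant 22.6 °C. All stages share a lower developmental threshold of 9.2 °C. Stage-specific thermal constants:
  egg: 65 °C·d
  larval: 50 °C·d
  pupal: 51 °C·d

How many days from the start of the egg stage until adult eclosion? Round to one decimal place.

Daily accumulation at 22.6 °C = 22.6 − 9.2 = 13.4 DD/day.
Total K = 65 + 50 + 51 = 166 DD.
Total duration = 166 / 13.4 = 12.388 ≈ 12.4 days.

12.4 days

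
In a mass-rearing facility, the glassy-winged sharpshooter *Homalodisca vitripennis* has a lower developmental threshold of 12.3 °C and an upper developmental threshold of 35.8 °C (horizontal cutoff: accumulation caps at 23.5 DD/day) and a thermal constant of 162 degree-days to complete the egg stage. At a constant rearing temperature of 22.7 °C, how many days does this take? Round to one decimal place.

15.6 days

Daily accumulation = 22.7 − 12.3 = 10.4 DD/day.
Duration = 162 / 10.4 = 15.577 ≈ 15.6 days.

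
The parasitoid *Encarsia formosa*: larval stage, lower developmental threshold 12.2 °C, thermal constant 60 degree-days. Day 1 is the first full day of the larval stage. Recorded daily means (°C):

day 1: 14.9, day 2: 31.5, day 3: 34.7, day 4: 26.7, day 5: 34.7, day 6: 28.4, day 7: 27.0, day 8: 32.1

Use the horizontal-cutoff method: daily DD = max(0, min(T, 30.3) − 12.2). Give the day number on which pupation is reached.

day 5

Daily DD above 12.2 °C (capped at 18.1): 2.7, 18.1, 18.1, 14.5, 18.1, 16.2, 14.8, 18.1.
Cumulative: 2.7, 20.8, 38.9, 53.4, 71.5, 87.7, 102.5, 120.6.
The total first reaches 60 DD on day 5.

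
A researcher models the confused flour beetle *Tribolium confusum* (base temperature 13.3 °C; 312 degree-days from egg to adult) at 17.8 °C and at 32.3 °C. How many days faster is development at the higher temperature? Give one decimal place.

52.9 days

At 17.8 °C: 312 / (17.8 − 13.3) = 312 / 4.5 = 69.333 d.
At 32.3 °C: 312 / (32.3 − 13.3) = 312 / 19.0 = 16.421 d.
Difference = |69.333 − 16.421| = 52.912 ≈ 52.9 days.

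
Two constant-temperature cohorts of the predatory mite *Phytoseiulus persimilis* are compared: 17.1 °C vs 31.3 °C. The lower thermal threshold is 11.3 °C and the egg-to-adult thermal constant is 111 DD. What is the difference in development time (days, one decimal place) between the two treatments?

At 17.1 °C: 111 / (17.1 − 11.3) = 111 / 5.8 = 19.138 d.
At 31.3 °C: 111 / (31.3 − 11.3) = 111 / 20.0 = 5.550 d.
Difference = |19.138 − 5.550| = 13.588 ≈ 13.6 days.

13.6 days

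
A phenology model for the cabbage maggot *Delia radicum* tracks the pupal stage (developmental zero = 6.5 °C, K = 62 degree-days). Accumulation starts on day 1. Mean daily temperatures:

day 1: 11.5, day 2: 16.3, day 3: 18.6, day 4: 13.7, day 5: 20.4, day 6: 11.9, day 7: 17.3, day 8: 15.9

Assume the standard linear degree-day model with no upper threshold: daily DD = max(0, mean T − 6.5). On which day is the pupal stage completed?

Daily DD above 6.5 °C: 5.0, 9.8, 12.1, 7.2, 13.9, 5.4, 10.8, 9.4.
Cumulative: 5.0, 14.8, 26.9, 34.1, 48.0, 53.4, 64.2, 73.6.
The total first reaches 62 DD on day 7.

day 7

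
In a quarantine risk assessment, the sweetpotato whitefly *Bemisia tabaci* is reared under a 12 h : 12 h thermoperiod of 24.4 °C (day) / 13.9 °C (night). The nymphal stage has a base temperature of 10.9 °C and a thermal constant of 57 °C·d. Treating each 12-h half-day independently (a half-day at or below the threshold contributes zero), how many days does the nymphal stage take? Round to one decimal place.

Day half: max(0, 24.4 − 10.9) × 0.5 = 13.5 × 0.5 = 6.75 DD.
Night half: max(0, 13.9 − 10.9) × 0.5 = 3.0 × 0.5 = 1.50 DD.
Per 24 h: 8.25 DD/day.
Duration = 57 / 8.25 = 6.909 ≈ 6.9 days.

6.9 days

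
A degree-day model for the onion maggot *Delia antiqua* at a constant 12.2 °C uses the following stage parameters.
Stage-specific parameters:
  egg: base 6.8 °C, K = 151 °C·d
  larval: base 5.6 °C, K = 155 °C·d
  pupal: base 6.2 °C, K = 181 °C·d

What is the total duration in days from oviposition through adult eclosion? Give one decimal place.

egg: 151 / (12.2 − 6.8) = 151 / 5.4 = 27.963 d.
larval: 155 / (12.2 − 5.6) = 155 / 6.6 = 23.485 d.
pupal: 181 / (12.2 − 6.2) = 181 / 6.0 = 30.167 d.
Sum = 81.614 ≈ 81.6 days.

81.6 days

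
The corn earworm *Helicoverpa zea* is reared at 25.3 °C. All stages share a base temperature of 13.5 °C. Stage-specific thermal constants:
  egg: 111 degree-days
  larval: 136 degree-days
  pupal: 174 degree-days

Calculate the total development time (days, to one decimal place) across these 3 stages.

35.7 days

Daily accumulation at 25.3 °C = 25.3 − 13.5 = 11.8 DD/day.
Total K = 111 + 136 + 174 = 421 DD.
Total duration = 421 / 11.8 = 35.678 ≈ 35.7 days.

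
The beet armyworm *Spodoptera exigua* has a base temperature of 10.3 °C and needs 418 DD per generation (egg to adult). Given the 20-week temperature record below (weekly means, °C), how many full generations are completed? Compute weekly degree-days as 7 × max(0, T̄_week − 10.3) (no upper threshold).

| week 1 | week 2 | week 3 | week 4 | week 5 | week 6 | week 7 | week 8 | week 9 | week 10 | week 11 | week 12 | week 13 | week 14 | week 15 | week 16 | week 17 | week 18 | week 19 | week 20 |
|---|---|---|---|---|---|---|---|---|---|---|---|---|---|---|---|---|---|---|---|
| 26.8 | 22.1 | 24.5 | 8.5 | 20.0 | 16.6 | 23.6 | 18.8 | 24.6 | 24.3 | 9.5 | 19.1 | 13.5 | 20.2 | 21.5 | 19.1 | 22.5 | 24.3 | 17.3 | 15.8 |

Weekly DD (7 × max(0, T̄ − 10.3)): 115.5, 82.6, 99.4, 0.0, 67.9, 44.1, 93.1, 59.5, 100.1, 98.0, 0.0, 61.6, 22.4, 69.3, 78.4, 61.6, 85.4, 98.0, 49.0, 38.5.
Season total = 1324.4 DD.
Complete generations = ⌊1324.4 / 418⌋ = 3.

3 generations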